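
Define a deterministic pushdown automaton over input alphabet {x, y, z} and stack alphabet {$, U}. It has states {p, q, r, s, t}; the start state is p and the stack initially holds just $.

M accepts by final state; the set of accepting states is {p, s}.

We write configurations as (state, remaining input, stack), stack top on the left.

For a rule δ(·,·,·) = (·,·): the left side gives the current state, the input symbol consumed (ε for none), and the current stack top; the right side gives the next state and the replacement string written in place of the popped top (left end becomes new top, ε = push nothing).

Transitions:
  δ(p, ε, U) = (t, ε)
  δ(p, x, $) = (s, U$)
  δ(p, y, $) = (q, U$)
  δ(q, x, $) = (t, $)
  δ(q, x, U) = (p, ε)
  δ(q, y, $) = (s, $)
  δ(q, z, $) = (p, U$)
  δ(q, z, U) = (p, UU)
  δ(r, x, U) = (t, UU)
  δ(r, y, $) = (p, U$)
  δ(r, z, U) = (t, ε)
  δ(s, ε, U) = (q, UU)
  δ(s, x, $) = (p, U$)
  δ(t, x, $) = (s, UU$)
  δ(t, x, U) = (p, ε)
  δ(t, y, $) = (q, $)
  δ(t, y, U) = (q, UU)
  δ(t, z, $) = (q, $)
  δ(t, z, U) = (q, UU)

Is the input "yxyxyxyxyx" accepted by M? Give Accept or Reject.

Accept

(p, yxyxyxyxyx, $)
  read y, top $: go to q, push U$ → (q, xyxyxyxyx, U$)
  read x, top U: go to p, push ε → (p, yxyxyxyx, $)
  read y, top $: go to q, push U$ → (q, xyxyxyx, U$)
  read x, top U: go to p, push ε → (p, yxyxyx, $)
  read y, top $: go to q, push U$ → (q, xyxyx, U$)
  read x, top U: go to p, push ε → (p, yxyx, $)
  read y, top $: go to q, push U$ → (q, xyx, U$)
  read x, top U: go to p, push ε → (p, yx, $)
  read y, top $: go to q, push U$ → (q, x, U$)
  read x, top U: go to p, push ε → (p, ε, $)
All input consumed; state p ∈ F.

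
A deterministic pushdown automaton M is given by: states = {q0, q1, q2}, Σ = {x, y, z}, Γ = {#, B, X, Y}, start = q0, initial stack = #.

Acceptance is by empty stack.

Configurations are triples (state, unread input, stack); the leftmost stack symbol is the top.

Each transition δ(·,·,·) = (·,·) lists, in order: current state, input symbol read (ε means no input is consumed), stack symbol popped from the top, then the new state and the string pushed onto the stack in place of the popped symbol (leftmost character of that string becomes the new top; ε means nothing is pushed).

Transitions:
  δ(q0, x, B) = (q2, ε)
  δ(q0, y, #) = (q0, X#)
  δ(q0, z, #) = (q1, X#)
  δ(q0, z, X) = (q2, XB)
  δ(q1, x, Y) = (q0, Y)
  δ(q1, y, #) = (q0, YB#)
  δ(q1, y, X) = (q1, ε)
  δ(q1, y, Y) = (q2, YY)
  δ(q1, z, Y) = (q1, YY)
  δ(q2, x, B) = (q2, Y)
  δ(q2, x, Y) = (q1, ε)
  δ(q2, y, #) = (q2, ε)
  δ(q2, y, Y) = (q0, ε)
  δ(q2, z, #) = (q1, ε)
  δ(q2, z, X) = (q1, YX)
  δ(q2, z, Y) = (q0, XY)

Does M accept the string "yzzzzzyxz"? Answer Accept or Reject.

Reject

(q0, yzzzzzyxz, #)
  read y, top #: go to q0, push X# → (q0, zzzzzyxz, X#)
  read z, top X: go to q2, push XB → (q2, zzzzyxz, XB#)
  read z, top X: go to q1, push YX → (q1, zzzyxz, YXB#)
  read z, top Y: go to q1, push YY → (q1, zzyxz, YYXB#)
  read z, top Y: go to q1, push YY → (q1, zyxz, YYYXB#)
  read z, top Y: go to q1, push YY → (q1, yxz, YYYYXB#)
  read y, top Y: go to q2, push YY → (q2, xz, YYYYYXB#)
  read x, top Y: go to q1, push ε → (q1, z, YYYYXB#)
  read z, top Y: go to q1, push YY → (q1, ε, YYYYYXB#)
All input consumed; stack is YYYYYXB#, not empty, and no further ε-move applies.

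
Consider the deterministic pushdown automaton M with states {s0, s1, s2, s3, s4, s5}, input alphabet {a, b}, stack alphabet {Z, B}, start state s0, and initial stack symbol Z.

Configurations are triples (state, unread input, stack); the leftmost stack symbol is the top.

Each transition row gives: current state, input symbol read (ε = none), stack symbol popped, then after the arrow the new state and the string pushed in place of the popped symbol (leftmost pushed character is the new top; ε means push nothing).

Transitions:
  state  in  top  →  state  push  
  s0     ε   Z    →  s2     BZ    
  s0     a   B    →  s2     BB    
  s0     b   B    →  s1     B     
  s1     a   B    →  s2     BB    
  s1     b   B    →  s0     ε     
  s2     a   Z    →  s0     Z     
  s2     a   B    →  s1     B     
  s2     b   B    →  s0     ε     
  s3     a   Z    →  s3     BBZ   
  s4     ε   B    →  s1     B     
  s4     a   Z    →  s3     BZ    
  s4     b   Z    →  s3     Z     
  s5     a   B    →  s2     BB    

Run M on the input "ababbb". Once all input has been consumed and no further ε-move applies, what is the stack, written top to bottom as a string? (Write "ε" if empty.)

BZ

(s0, ababbb, Z)
  ε-move, top Z: go to s2, push BZ → (s2, ababbb, BZ)
  read a, top B: go to s1, push B → (s1, babbb, BZ)
  read b, top B: go to s0, push ε → (s0, abbb, Z)
  ε-move, top Z: go to s2, push BZ → (s2, abbb, BZ)
  read a, top B: go to s1, push B → (s1, bbb, BZ)
  read b, top B: go to s0, push ε → (s0, bb, Z)
  ε-move, top Z: go to s2, push BZ → (s2, bb, BZ)
  read b, top B: go to s0, push ε → (s0, b, Z)
  ε-move, top Z: go to s2, push BZ → (s2, b, BZ)
  read b, top B: go to s0, push ε → (s0, ε, Z)
  ε-move, top Z: go to s2, push BZ → (s2, ε, BZ)
All input consumed in state s2 with stack BZ.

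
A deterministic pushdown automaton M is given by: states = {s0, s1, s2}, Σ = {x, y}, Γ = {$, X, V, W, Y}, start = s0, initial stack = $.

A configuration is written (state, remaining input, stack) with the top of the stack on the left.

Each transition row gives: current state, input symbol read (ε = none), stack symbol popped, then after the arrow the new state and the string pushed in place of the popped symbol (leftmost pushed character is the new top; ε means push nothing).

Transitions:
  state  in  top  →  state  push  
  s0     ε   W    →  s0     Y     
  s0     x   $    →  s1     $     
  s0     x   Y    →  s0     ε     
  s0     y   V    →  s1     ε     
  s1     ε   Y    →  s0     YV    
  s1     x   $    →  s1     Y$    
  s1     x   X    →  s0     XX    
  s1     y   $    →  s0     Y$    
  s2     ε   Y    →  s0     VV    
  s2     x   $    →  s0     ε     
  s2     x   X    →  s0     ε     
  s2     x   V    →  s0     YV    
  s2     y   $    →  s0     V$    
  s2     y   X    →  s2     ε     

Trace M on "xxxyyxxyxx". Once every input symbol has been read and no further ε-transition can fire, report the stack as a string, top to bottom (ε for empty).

$

(s0, xxxyyxxyxx, $)
  read x, top $: go to s1, push $ → (s1, xxyyxxyxx, $)
  read x, top $: go to s1, push Y$ → (s1, xyyxxyxx, Y$)
  ε-move, top Y: go to s0, push YV → (s0, xyyxxyxx, YV$)
  read x, top Y: go to s0, push ε → (s0, yyxxyxx, V$)
  read y, top V: go to s1, push ε → (s1, yxxyxx, $)
  read y, top $: go to s0, push Y$ → (s0, xxyxx, Y$)
  read x, top Y: go to s0, push ε → (s0, xyxx, $)
  read x, top $: go to s1, push $ → (s1, yxx, $)
  read y, top $: go to s0, push Y$ → (s0, xx, Y$)
  read x, top Y: go to s0, push ε → (s0, x, $)
  read x, top $: go to s1, push $ → (s1, ε, $)
All input consumed in state s1 with stack $.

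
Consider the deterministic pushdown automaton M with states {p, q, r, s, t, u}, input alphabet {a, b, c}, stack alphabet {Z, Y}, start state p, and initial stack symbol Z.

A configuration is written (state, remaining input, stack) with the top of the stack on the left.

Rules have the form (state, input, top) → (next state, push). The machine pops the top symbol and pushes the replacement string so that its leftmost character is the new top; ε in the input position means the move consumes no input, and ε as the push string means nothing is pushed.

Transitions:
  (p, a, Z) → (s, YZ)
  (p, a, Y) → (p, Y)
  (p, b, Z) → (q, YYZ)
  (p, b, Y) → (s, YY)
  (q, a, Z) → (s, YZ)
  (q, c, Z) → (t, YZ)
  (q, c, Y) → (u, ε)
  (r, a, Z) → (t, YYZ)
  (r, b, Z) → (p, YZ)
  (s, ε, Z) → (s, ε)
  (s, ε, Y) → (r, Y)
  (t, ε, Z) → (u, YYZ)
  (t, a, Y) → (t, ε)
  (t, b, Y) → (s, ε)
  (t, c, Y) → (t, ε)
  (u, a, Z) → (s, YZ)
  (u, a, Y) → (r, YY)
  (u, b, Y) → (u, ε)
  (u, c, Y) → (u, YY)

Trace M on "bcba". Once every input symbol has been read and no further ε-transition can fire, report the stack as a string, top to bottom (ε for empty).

YZ

(p, bcba, Z)
  read b, top Z: go to q, push YYZ → (q, cba, YYZ)
  read c, top Y: go to u, push ε → (u, ba, YZ)
  read b, top Y: go to u, push ε → (u, a, Z)
  read a, top Z: go to s, push YZ → (s, ε, YZ)
  ε-move, top Y: go to r, push Y → (r, ε, YZ)
All input consumed in state r with stack YZ.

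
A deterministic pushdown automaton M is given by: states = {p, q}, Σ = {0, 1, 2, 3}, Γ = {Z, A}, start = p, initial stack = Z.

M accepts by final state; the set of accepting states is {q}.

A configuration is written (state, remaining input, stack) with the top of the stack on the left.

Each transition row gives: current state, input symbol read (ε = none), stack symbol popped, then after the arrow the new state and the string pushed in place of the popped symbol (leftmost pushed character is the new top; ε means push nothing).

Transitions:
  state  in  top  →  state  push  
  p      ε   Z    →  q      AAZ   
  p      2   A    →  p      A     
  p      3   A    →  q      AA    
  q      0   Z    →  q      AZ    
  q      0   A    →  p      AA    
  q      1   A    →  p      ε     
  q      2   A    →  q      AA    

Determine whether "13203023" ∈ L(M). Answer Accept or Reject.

Accept

(p, 13203023, Z) ⊢ (q, 13203023, AAZ) ⊢ (p, 3203023, AZ) ⊢ (q, 203023, AAZ) ⊢ (q, 03023, AAAZ) ⊢ (p, 3023, AAAAZ) ⊢ (q, 023, AAAAAZ) ⊢ (p, 23, AAAAAAZ) ⊢ (p, 3, AAAAAAZ) ⊢ (q, ε, AAAAAAAZ)
All input consumed; state q ∈ F.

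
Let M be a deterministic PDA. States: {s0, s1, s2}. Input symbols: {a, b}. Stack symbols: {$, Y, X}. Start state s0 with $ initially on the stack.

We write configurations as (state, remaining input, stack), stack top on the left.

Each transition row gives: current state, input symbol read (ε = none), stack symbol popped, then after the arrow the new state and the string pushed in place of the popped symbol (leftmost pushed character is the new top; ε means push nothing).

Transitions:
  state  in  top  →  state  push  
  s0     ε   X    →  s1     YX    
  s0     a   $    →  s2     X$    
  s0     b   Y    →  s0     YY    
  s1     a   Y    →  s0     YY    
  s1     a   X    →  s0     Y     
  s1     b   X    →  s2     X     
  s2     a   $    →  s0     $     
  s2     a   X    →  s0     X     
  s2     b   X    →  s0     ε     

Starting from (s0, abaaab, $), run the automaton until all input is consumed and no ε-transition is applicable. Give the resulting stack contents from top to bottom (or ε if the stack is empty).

(s0, abaaab, $)
  read a, top $: go to s2, push X$ → (s2, baaab, X$)
  read b, top X: go to s0, push ε → (s0, aaab, $)
  read a, top $: go to s2, push X$ → (s2, aab, X$)
  read a, top X: go to s0, push X → (s0, ab, X$)
  ε-move, top X: go to s1, push YX → (s1, ab, YX$)
  read a, top Y: go to s0, push YY → (s0, b, YYX$)
  read b, top Y: go to s0, push YY → (s0, ε, YYYX$)
All input consumed in state s0 with stack YYYX$.

YYYX$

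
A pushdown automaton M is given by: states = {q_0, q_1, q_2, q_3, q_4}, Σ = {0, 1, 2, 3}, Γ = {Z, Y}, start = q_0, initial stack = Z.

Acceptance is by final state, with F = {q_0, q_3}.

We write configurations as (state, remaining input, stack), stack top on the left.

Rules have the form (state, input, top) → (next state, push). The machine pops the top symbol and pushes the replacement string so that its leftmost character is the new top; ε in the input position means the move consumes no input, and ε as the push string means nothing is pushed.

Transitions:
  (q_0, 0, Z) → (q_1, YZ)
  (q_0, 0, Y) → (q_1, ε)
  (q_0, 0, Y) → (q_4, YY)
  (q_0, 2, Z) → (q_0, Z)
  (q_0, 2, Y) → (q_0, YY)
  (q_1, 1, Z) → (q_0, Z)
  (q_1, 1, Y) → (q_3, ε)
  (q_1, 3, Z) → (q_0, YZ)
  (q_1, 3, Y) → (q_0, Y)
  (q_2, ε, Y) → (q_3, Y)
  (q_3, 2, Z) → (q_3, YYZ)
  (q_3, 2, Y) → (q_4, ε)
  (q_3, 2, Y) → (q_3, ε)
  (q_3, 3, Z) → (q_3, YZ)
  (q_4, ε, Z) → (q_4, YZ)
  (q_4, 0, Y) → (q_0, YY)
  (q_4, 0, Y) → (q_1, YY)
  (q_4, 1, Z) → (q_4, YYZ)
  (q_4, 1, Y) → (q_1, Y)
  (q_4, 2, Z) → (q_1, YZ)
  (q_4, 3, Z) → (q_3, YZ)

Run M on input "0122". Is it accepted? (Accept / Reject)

Accept

One accepting computation: (q_0, 0122, Z) ⊢ (q_1, 122, YZ) ⊢ (q_3, 22, Z) ⊢ (q_3, 2, YYZ) ⊢ (q_3, ε, YZ)
All input consumed and state q_3 ∈ F.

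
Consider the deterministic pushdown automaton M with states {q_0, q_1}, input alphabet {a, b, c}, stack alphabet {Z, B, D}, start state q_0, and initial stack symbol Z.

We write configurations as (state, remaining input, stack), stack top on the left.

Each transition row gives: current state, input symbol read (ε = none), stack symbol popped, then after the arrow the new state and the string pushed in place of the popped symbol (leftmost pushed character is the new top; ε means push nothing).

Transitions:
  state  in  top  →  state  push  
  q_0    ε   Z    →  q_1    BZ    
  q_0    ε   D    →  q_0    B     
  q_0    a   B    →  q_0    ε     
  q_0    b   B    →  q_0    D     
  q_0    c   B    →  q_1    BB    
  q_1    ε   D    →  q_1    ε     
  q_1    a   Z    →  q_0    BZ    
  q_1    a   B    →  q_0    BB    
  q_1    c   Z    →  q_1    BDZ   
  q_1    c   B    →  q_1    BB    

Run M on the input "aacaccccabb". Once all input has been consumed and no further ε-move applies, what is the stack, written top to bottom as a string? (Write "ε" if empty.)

BBBBBBBBZ

(q_0, aacaccccabb, Z)
  ε-move, top Z: go to q_1, push BZ → (q_1, aacaccccabb, BZ)
  read a, top B: go to q_0, push BB → (q_0, acaccccabb, BBZ)
  read a, top B: go to q_0, push ε → (q_0, caccccabb, BZ)
  read c, top B: go to q_1, push BB → (q_1, accccabb, BBZ)
  read a, top B: go to q_0, push BB → (q_0, ccccabb, BBBZ)
  read c, top B: go to q_1, push BB → (q_1, cccabb, BBBBZ)
  read c, top B: go to q_1, push BB → (q_1, ccabb, BBBBBZ)
  read c, top B: go to q_1, push BB → (q_1, cabb, BBBBBBZ)
  read c, top B: go to q_1, push BB → (q_1, abb, BBBBBBBZ)
  read a, top B: go to q_0, push BB → (q_0, bb, BBBBBBBBZ)
  read b, top B: go to q_0, push D → (q_0, b, DBBBBBBBZ)
  ε-move, top D: go to q_0, push B → (q_0, b, BBBBBBBBZ)
  read b, top B: go to q_0, push D → (q_0, ε, DBBBBBBBZ)
  ε-move, top D: go to q_0, push B → (q_0, ε, BBBBBBBBZ)
All input consumed in state q_0 with stack BBBBBBBBZ.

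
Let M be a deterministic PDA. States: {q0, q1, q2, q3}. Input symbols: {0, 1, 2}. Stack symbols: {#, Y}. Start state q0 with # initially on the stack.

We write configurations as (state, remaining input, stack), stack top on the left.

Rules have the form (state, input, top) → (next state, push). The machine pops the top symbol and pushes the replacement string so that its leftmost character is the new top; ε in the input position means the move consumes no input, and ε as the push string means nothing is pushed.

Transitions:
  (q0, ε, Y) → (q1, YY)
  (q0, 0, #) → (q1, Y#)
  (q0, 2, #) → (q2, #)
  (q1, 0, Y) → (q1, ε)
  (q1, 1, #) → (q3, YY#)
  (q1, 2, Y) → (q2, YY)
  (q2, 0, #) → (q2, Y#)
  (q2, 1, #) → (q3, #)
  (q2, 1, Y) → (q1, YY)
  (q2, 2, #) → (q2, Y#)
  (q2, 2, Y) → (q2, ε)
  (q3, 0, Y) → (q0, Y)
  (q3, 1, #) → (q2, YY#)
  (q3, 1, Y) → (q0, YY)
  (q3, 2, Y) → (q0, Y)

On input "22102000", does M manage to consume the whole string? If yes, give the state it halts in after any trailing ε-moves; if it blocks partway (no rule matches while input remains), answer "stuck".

(q0, 22102000, #) ⊢ (q2, 2102000, #) ⊢ (q2, 102000, Y#) ⊢ (q1, 02000, YY#) ⊢ (q1, 2000, Y#) ⊢ (q2, 000, YY#)
No transition for (q2, 0, top Y); M blocks with input 000 remaining.

stuck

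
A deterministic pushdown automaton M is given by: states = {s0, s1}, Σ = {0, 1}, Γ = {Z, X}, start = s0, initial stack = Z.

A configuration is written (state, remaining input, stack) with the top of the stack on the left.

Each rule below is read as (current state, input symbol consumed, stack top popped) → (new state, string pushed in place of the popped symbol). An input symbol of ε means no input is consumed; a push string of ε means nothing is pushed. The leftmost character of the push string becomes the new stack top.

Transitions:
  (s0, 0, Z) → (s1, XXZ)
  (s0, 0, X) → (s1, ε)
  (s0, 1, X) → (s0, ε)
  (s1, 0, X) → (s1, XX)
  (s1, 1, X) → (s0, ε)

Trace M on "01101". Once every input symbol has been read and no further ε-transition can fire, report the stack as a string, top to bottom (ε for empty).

XZ

(s0, 01101, Z)
  read 0, top Z: go to s1, push XXZ → (s1, 1101, XXZ)
  read 1, top X: go to s0, push ε → (s0, 101, XZ)
  read 1, top X: go to s0, push ε → (s0, 01, Z)
  read 0, top Z: go to s1, push XXZ → (s1, 1, XXZ)
  read 1, top X: go to s0, push ε → (s0, ε, XZ)
All input consumed in state s0 with stack XZ.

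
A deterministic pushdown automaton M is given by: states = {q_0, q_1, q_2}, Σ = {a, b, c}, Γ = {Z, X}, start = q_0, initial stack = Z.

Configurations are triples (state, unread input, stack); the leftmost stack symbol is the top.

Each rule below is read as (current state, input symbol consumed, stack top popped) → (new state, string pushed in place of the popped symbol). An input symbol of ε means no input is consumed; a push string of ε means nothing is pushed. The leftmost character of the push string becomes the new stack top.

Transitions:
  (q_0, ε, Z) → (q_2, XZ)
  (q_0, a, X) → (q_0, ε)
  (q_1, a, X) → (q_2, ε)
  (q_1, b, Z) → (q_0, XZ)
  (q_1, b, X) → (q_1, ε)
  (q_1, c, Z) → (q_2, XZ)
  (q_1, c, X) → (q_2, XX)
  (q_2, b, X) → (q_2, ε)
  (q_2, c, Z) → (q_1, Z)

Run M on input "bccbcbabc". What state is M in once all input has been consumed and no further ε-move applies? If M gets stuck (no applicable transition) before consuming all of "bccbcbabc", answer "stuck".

(q_0, bccbcbabc, Z) ⊢ (q_2, bccbcbabc, XZ) ⊢ (q_2, ccbcbabc, Z) ⊢ (q_1, cbcbabc, Z) ⊢ (q_2, bcbabc, XZ) ⊢ (q_2, cbabc, Z) ⊢ (q_1, babc, Z) ⊢ (q_0, abc, XZ) ⊢ (q_0, bc, Z) ⊢ (q_2, bc, XZ) ⊢ (q_2, c, Z) ⊢ (q_1, ε, Z)
All input consumed; M is in state q_1.

q_1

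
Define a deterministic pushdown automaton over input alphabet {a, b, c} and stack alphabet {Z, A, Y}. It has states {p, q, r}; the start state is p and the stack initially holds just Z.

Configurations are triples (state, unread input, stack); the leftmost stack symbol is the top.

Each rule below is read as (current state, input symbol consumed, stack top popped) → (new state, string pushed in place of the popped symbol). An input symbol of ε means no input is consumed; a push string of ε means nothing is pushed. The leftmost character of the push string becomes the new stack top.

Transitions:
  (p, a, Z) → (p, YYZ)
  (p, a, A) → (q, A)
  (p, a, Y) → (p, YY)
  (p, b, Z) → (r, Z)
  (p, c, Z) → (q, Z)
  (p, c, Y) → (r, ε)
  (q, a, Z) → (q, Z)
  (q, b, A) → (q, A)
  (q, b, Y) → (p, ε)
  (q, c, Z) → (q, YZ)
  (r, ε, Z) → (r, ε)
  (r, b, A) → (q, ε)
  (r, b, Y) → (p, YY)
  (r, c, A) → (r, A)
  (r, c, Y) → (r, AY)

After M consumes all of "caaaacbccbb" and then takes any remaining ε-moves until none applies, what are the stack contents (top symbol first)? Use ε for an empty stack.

ε

(p, caaaacbccbb, Z)
  read c, top Z: go to q, push Z → (q, aaaacbccbb, Z)
  read a, top Z: go to q, push Z → (q, aaacbccbb, Z)
  read a, top Z: go to q, push Z → (q, aacbccbb, Z)
  read a, top Z: go to q, push Z → (q, acbccbb, Z)
  read a, top Z: go to q, push Z → (q, cbccbb, Z)
  read c, top Z: go to q, push YZ → (q, bccbb, YZ)
  read b, top Y: go to p, push ε → (p, ccbb, Z)
  read c, top Z: go to q, push Z → (q, cbb, Z)
  read c, top Z: go to q, push YZ → (q, bb, YZ)
  read b, top Y: go to p, push ε → (p, b, Z)
  read b, top Z: go to r, push Z → (r, ε, Z)
  ε-move, top Z: go to r, push ε → (r, ε, ε)
All input consumed in state r with stack ε.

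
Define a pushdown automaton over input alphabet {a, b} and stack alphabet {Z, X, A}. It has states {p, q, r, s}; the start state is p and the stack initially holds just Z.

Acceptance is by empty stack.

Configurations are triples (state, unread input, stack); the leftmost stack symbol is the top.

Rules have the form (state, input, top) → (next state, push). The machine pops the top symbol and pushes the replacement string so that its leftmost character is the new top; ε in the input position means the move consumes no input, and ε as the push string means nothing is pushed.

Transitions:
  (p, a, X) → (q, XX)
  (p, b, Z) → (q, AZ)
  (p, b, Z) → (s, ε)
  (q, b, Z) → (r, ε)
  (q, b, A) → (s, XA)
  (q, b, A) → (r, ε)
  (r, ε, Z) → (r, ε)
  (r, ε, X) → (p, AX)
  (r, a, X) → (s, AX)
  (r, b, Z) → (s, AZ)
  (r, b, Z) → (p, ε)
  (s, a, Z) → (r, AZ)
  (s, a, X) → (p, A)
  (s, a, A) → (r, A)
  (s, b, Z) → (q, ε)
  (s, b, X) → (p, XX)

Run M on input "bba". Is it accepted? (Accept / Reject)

No computation consumes all input and empties the stack.

Reject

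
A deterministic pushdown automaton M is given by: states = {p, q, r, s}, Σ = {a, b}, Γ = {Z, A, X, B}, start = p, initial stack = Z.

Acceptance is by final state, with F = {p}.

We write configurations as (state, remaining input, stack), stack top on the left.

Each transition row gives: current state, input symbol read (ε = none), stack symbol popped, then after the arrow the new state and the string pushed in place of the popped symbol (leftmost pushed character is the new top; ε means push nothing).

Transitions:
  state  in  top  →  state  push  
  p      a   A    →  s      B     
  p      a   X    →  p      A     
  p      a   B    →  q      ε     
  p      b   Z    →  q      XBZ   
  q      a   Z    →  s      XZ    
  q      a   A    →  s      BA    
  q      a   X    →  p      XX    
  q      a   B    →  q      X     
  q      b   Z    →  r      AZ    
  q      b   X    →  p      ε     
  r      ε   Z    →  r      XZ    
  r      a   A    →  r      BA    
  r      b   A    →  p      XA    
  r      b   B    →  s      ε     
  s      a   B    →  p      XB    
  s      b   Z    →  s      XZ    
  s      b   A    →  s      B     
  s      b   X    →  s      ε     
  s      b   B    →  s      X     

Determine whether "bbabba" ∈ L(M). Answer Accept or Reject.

(p, bbabba, Z)
  read b, top Z: go to q, push XBZ → (q, babba, XBZ)
  read b, top X: go to p, push ε → (p, abba, BZ)
  read a, top B: go to q, push ε → (q, bba, Z)
  read b, top Z: go to r, push AZ → (r, ba, AZ)
  read b, top A: go to p, push XA → (p, a, XAZ)
  read a, top X: go to p, push A → (p, ε, AAZ)
All input consumed; state p ∈ F.

Accept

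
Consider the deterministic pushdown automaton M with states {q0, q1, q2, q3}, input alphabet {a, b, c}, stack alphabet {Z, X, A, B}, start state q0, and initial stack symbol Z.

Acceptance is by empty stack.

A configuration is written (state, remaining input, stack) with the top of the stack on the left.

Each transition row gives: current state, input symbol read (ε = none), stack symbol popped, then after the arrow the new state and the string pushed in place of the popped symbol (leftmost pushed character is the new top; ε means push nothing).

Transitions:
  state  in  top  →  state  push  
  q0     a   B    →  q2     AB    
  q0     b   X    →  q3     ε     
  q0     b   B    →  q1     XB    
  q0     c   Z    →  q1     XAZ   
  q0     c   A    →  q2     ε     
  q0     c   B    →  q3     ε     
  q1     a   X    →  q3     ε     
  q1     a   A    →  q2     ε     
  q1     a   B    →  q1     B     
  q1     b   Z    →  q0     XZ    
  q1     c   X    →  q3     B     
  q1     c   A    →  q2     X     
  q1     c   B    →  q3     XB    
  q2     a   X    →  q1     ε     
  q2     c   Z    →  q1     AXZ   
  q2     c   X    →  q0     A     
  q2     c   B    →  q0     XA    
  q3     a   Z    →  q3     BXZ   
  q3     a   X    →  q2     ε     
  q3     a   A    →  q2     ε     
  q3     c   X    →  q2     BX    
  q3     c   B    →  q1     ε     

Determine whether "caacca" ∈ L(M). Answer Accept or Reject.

Reject

(q0, caacca, Z)
  read c, top Z: go to q1, push XAZ → (q1, aacca, XAZ)
  read a, top X: go to q3, push ε → (q3, acca, AZ)
  read a, top A: go to q2, push ε → (q2, cca, Z)
  read c, top Z: go to q1, push AXZ → (q1, ca, AXZ)
  read c, top A: go to q2, push X → (q2, a, XXZ)
  read a, top X: go to q1, push ε → (q1, ε, XZ)
All input consumed; stack is XZ, not empty, and no further ε-move applies.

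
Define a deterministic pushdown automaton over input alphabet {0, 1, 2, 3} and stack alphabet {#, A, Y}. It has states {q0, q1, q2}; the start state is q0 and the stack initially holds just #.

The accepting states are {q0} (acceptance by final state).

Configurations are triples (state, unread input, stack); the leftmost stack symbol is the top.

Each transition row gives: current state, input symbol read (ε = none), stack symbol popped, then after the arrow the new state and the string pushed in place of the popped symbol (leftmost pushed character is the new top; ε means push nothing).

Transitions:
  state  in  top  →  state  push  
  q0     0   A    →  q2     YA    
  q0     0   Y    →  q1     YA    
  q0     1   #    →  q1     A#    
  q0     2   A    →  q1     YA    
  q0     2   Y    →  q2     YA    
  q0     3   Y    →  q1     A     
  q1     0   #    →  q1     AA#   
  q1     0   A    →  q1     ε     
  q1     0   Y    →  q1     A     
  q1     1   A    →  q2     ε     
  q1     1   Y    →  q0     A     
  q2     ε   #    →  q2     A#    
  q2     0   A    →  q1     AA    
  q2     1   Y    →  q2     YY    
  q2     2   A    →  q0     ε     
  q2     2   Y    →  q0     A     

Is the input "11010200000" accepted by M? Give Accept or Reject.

Reject

(q0, 11010200000, #) ⊢ (q1, 1010200000, A#) ⊢ (q2, 010200000, #) ⊢ (q2, 010200000, A#) ⊢ (q1, 10200000, AA#) ⊢ (q2, 0200000, A#) ⊢ (q1, 200000, AA#)
No transition applies at (q1, 200000, AA#); input not fully consumed.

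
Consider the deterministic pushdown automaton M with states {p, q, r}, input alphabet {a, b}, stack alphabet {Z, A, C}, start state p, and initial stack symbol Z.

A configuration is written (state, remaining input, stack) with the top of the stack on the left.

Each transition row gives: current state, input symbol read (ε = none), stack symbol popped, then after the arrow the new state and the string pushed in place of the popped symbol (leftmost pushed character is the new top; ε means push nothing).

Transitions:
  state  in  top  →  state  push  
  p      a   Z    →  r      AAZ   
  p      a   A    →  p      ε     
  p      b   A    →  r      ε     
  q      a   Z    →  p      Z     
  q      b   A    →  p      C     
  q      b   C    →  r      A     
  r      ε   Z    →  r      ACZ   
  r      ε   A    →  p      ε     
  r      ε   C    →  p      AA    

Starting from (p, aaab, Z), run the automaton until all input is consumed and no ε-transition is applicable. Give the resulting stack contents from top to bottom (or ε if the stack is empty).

CZ

(p, aaab, Z)
  read a, top Z: go to r, push AAZ → (r, aab, AAZ)
  ε-move, top A: go to p, push ε → (p, aab, AZ)
  read a, top A: go to p, push ε → (p, ab, Z)
  read a, top Z: go to r, push AAZ → (r, b, AAZ)
  ε-move, top A: go to p, push ε → (p, b, AZ)
  read b, top A: go to r, push ε → (r, ε, Z)
  ε-move, top Z: go to r, push ACZ → (r, ε, ACZ)
  ε-move, top A: go to p, push ε → (p, ε, CZ)
All input consumed in state p with stack CZ.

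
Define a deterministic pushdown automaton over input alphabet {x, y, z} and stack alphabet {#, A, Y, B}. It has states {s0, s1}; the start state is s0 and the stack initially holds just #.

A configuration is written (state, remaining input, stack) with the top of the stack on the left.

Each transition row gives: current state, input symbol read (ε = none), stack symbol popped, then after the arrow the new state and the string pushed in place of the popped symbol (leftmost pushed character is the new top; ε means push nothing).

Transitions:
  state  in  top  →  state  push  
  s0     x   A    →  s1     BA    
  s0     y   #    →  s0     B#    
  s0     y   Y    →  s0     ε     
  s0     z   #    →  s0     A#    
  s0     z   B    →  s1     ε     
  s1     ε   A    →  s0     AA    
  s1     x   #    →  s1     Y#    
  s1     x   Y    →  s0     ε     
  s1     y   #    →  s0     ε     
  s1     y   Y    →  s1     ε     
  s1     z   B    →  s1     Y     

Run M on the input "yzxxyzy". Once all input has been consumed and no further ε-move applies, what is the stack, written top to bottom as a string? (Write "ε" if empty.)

(s0, yzxxyzy, #)
  read y, top #: go to s0, push B# → (s0, zxxyzy, B#)
  read z, top B: go to s1, push ε → (s1, xxyzy, #)
  read x, top #: go to s1, push Y# → (s1, xyzy, Y#)
  read x, top Y: go to s0, push ε → (s0, yzy, #)
  read y, top #: go to s0, push B# → (s0, zy, B#)
  read z, top B: go to s1, push ε → (s1, y, #)
  read y, top #: go to s0, push ε → (s0, ε, ε)
All input consumed in state s0 with stack ε.

ε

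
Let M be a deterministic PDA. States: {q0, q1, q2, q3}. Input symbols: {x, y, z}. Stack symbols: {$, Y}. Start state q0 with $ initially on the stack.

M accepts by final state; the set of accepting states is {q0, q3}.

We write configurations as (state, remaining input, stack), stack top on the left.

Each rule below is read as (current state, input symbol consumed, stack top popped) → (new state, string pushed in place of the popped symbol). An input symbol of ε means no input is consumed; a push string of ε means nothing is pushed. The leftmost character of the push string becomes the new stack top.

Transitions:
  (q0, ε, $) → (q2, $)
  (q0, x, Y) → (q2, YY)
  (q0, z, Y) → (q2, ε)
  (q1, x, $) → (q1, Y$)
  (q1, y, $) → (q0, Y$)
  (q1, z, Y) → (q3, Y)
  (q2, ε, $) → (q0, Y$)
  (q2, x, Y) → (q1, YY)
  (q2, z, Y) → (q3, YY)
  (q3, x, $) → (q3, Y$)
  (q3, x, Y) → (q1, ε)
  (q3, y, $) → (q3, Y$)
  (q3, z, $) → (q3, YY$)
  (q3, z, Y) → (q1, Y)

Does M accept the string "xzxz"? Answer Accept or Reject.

Accept

(q0, xzxz, $)
  ε-move, top $: go to q2, push $ → (q2, xzxz, $)
  ε-move, top $: go to q0, push Y$ → (q0, xzxz, Y$)
  read x, top Y: go to q2, push YY → (q2, zxz, YY$)
  read z, top Y: go to q3, push YY → (q3, xz, YYY$)
  read x, top Y: go to q1, push ε → (q1, z, YY$)
  read z, top Y: go to q3, push Y → (q3, ε, YY$)
All input consumed; state q3 ∈ F.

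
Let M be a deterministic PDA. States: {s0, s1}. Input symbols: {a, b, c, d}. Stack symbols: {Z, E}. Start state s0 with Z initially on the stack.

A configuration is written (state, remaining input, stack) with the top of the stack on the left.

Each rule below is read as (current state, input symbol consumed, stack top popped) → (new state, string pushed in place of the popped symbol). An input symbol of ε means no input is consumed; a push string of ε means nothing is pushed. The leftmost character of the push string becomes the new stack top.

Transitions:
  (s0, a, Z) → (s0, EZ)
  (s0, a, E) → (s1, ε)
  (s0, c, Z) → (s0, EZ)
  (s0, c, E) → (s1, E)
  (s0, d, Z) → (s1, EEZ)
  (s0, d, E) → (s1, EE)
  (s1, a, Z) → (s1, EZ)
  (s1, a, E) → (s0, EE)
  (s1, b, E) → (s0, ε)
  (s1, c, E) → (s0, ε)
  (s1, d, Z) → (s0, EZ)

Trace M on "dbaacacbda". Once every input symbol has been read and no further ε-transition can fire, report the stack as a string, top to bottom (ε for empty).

(s0, dbaacacbda, Z)
  read d, top Z: go to s1, push EEZ → (s1, baacacbda, EEZ)
  read b, top E: go to s0, push ε → (s0, aacacbda, EZ)
  read a, top E: go to s1, push ε → (s1, acacbda, Z)
  read a, top Z: go to s1, push EZ → (s1, cacbda, EZ)
  read c, top E: go to s0, push ε → (s0, acbda, Z)
  read a, top Z: go to s0, push EZ → (s0, cbda, EZ)
  read c, top E: go to s1, push E → (s1, bda, EZ)
  read b, top E: go to s0, push ε → (s0, da, Z)
  read d, top Z: go to s1, push EEZ → (s1, a, EEZ)
  read a, top E: go to s0, push EE → (s0, ε, EEEZ)
All input consumed in state s0 with stack EEEZ.

EEEZ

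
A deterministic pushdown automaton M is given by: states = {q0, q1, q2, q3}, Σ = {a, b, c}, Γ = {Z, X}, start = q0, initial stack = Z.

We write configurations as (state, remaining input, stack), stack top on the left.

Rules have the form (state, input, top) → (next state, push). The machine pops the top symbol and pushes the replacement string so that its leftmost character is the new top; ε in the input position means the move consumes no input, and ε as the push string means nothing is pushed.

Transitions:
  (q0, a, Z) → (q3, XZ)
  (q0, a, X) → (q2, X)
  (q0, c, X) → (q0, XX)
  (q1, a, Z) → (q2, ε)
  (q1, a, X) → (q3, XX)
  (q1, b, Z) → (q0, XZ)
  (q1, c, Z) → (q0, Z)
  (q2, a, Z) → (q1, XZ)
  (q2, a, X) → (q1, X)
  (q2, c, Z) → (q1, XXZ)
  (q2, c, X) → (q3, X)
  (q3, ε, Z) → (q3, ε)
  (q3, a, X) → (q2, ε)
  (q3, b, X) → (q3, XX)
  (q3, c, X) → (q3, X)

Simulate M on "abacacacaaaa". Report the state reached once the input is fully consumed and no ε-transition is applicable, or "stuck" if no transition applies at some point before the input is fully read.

q2

(q0, abacacacaaaa, Z)
  read a, top Z: go to q3, push XZ → (q3, bacacacaaaa, XZ)
  read b, top X: go to q3, push XX → (q3, acacacaaaa, XXZ)
  read a, top X: go to q2, push ε → (q2, cacacaaaa, XZ)
  read c, top X: go to q3, push X → (q3, acacaaaa, XZ)
  read a, top X: go to q2, push ε → (q2, cacaaaa, Z)
  read c, top Z: go to q1, push XXZ → (q1, acaaaa, XXZ)
  read a, top X: go to q3, push XX → (q3, caaaa, XXXZ)
  read c, top X: go to q3, push X → (q3, aaaa, XXXZ)
  read a, top X: go to q2, push ε → (q2, aaa, XXZ)
  read a, top X: go to q1, push X → (q1, aa, XXZ)
  read a, top X: go to q3, push XX → (q3, a, XXXZ)
  read a, top X: go to q2, push ε → (q2, ε, XXZ)
All input consumed; M is in state q2.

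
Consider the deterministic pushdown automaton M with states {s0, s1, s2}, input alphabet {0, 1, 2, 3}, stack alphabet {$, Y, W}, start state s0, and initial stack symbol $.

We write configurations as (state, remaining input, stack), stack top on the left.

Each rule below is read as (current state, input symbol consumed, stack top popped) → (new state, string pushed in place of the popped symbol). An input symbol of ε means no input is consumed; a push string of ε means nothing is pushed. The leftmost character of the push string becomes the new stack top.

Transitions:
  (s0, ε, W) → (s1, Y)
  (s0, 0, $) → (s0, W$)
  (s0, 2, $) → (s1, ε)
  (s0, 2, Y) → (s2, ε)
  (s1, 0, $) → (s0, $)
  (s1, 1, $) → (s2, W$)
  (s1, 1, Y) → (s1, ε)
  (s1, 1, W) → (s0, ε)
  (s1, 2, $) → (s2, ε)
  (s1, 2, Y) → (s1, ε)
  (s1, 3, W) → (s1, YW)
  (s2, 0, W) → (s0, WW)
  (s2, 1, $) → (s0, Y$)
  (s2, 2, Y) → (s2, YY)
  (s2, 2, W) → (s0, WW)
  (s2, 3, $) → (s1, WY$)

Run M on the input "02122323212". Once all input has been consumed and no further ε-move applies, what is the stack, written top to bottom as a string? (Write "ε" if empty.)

(s0, 02122323212, $) ⊢ (s0, 2122323212, W$) ⊢ (s1, 2122323212, Y$) ⊢ (s1, 122323212, $) ⊢ (s2, 22323212, W$) ⊢ (s0, 2323212, WW$) ⊢ (s1, 2323212, YW$) ⊢ (s1, 323212, W$) ⊢ (s1, 23212, YW$) ⊢ (s1, 3212, W$) ⊢ (s1, 212, YW$) ⊢ (s1, 12, W$) ⊢ (s0, 2, $) ⊢ (s1, ε, ε)
All input consumed in state s1 with stack ε.

ε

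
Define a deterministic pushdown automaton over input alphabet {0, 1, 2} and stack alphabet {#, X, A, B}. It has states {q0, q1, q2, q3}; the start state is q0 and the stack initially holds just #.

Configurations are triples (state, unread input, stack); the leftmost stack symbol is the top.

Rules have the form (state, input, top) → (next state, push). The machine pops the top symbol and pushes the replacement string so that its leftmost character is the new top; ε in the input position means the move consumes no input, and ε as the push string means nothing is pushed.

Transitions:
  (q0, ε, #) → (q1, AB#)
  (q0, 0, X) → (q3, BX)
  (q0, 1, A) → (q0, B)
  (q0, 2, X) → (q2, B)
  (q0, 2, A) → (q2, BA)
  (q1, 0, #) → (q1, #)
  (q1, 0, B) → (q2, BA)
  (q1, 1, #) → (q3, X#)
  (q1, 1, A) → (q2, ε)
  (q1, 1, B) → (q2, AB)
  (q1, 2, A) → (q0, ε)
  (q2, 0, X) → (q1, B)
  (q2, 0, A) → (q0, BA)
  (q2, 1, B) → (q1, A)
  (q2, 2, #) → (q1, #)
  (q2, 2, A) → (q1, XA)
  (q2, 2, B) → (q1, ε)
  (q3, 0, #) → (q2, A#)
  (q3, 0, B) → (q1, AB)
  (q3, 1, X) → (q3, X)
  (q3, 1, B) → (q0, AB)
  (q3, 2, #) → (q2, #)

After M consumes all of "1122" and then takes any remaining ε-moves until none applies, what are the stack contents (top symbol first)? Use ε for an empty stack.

B#

(q0, 1122, #)
  ε-move, top #: go to q1, push AB# → (q1, 1122, AB#)
  read 1, top A: go to q2, push ε → (q2, 122, B#)
  read 1, top B: go to q1, push A → (q1, 22, A#)
  read 2, top A: go to q0, push ε → (q0, 2, #)
  ε-move, top #: go to q1, push AB# → (q1, 2, AB#)
  read 2, top A: go to q0, push ε → (q0, ε, B#)
All input consumed in state q0 with stack B#.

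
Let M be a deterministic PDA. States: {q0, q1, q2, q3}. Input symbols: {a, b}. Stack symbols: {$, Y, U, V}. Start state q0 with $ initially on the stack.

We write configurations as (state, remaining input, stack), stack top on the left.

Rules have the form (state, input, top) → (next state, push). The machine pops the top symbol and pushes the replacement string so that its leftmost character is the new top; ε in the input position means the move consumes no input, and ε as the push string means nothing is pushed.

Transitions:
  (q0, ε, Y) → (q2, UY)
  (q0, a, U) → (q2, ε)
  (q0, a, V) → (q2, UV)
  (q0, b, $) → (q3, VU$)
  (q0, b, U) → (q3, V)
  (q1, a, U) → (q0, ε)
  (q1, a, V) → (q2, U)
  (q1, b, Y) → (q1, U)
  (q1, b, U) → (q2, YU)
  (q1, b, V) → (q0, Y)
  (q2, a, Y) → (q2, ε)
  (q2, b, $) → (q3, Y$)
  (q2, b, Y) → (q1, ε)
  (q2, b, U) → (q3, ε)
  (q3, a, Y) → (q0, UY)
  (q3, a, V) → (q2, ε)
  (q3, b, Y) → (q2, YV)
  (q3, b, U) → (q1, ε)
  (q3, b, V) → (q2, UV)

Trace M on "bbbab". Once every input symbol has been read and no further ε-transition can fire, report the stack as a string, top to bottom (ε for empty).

(q0, bbbab, $)
  read b, top $: go to q3, push VU$ → (q3, bbab, VU$)
  read b, top V: go to q2, push UV → (q2, bab, UVU$)
  read b, top U: go to q3, push ε → (q3, ab, VU$)
  read a, top V: go to q2, push ε → (q2, b, U$)
  read b, top U: go to q3, push ε → (q3, ε, $)
All input consumed in state q3 with stack $.

$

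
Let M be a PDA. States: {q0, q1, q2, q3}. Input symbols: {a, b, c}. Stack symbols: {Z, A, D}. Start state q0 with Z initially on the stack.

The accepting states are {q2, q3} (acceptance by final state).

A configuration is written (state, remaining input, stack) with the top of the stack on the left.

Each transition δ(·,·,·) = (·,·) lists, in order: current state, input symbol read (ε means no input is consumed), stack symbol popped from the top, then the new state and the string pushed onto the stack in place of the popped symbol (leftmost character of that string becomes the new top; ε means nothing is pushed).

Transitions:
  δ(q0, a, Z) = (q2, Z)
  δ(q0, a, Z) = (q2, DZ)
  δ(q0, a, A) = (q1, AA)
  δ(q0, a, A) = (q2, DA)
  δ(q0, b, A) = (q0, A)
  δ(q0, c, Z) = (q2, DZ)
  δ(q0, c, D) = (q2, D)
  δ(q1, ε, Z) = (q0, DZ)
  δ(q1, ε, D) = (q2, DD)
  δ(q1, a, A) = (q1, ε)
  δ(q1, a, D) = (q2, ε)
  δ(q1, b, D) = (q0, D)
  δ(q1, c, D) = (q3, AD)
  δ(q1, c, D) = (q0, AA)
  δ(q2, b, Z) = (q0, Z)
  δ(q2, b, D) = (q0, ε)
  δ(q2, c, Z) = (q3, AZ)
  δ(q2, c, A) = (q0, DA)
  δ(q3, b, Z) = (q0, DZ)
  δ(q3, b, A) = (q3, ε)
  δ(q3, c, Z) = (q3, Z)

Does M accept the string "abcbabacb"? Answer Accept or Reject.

Accept

One accepting computation: (q0, abcbabacb, Z) ⊢ (q2, bcbabacb, Z) ⊢ (q0, cbabacb, Z) ⊢ (q2, babacb, DZ) ⊢ (q0, abacb, Z) ⊢ (q2, bacb, Z) ⊢ (q0, acb, Z) ⊢ (q2, cb, Z) ⊢ (q3, b, AZ) ⊢ (q3, ε, Z)
All input consumed and state q3 ∈ F.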